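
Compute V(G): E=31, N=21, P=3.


Formula: V(G) = E - N + 2P
V(G) = 31 - 21 + 2*3
V(G) = 10 + 6
V(G) = 16

16


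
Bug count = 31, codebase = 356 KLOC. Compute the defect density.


Defect density = defects / KLOC
Defect density = 31 / 356
Defect density = 0.087 defects/KLOC

0.087 defects/KLOC


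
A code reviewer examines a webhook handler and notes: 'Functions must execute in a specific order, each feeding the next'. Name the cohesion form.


Reasoning: Output of one is input to next
Type: Sequential cohesion

Sequential cohesion


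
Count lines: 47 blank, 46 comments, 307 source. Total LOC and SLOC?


Total LOC = blank + comment + code
Total LOC = 47 + 46 + 307 = 400
SLOC (source only) = code = 307

Total LOC: 400, SLOC: 307


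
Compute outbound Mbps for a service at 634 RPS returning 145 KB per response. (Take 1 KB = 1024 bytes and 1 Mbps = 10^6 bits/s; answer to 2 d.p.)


Formula: Mbps = payload_bytes * RPS * 8 / 1e6
Payload per request = 145 KB = 145 * 1024 = 148480 bytes
Total bytes/sec = 148480 * 634 = 94136320
Total bits/sec = 94136320 * 8 = 753090560
Mbps = 753090560 / 1e6 = 753.09

753.09 Mbps


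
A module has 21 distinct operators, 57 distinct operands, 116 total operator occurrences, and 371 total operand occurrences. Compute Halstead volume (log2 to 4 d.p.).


Formula: V = N * log2(η), where N = N1 + N2 and η = η1 + η2
η = 21 + 57 = 78
N = 116 + 371 = 487
log2(78) ≈ 6.2854
V = 487 * 6.2854 = 3060.99

3060.99


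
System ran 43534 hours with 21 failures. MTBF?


Formula: MTBF = Total operating time / Number of failures
MTBF = 43534 / 21
MTBF = 2073.05 hours

2073.05 hours


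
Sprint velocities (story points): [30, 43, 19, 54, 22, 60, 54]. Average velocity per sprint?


Formula: Avg velocity = Total points / Number of sprints
Points: [30, 43, 19, 54, 22, 60, 54]
Sum = 30 + 43 + 19 + 54 + 22 + 60 + 54 = 282
Avg velocity = 282 / 7 = 40.29 points/sprint

40.29 points/sprint


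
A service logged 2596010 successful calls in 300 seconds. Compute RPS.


Formula: throughput = requests / seconds
throughput = 2596010 / 300
throughput = 8653.37 requests/second

8653.37 requests/second


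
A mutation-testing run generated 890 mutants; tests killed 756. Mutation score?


Mutation score = killed / total * 100
Mutation score = 756 / 890 * 100
Mutation score = 84.94%

84.94%


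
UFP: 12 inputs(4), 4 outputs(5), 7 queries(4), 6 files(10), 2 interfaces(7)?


UFP = EI*4 + EO*5 + EQ*4 + ILF*10 + EIF*7
UFP = 12*4 + 4*5 + 7*4 + 6*10 + 2*7
UFP = 48 + 20 + 28 + 60 + 14
UFP = 170

170


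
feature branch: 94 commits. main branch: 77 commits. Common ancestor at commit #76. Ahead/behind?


Common ancestor: commit #76
feature commits after divergence: 94 - 76 = 18
main commits after divergence: 77 - 76 = 1
feature is 18 commits ahead of main
main is 1 commits ahead of feature

feature ahead: 18, main ahead: 1


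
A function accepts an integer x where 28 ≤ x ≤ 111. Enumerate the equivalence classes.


Valid range: [28, 111]
Class 1: x < 28 — invalid
Class 2: 28 ≤ x ≤ 111 — valid
Class 3: x > 111 — invalid
Total equivalence classes: 3

3 equivalence classes


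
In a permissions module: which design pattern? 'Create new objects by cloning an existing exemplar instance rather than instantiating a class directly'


This matches the Prototype pattern

Prototype


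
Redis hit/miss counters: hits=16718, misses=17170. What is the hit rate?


Formula: hit rate = hits / (hits + misses) * 100
hit rate = 16718 / (16718 + 17170) * 100
hit rate = 16718 / 33888 * 100
hit rate = 49.33%

49.33%


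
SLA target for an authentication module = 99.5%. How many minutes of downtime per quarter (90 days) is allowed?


Formula: allowed downtime = period * (100 - SLA) / 100
Period (quarter (90 days)) = 129600 minutes
Unavailability fraction = (100 - 99.5) / 100
Allowed downtime = 129600 * (100 - 99.5) / 100
Allowed downtime = 648.0 minutes

648.0 minutes


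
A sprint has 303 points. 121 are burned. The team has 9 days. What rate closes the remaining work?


Formula: Required rate = Remaining points / Days left
Remaining = 303 - 121 = 182 points
Required rate = 182 / 9 = 20.22 points/day

20.22 points/day


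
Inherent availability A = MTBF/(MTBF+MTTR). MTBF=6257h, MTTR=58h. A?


Availability = MTBF / (MTBF + MTTR)
Availability = 6257 / (6257 + 58)
Availability = 6257 / 6315
Availability = 99.0816%

99.0816%


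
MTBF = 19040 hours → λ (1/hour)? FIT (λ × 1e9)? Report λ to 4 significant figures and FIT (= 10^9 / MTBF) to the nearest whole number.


Formula: λ = 1 / MTBF; FIT = λ × 1e9 = 1e9 / MTBF
λ = 1 / 19040 ≈ 5.252e-05 failures/hour
FIT = 1e9 / 19040 ≈ 52521 failures per 1e9 hours (nearest whole number)

λ = 5.252e-05 /h, FIT = 52521


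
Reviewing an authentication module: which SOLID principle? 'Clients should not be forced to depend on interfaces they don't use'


This describes the Interface Segregation Principle (ISP)

Interface Segregation Principle (ISP)


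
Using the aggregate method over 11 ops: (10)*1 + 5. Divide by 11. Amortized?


Formula: Amortized cost = Total cost / Operations
Total cost = (10 * 1) + (1 * 5)
Total cost = 10 + 5 = 15
Amortized = 15 / 11 = 1.3636

1.3636


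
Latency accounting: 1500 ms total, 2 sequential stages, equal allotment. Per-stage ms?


Formula: per_stage = total_budget / stages
per_stage = 1500 / 2
per_stage = 750.0 ms

750.0 ms


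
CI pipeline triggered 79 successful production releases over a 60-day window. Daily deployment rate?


Formula: deployments per day = releases / days
= 79 / 60
= 1.317 deploys/day
(equivalently, 9.22 deploys/week)

1.317 deploys/day


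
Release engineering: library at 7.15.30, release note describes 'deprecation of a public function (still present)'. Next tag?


Current: 7.15.30
Change category: 'deprecation of a public function (still present)' → minor bump
SemVer rule: minor bump → increment MINOR, reset PATCH to 0 (MAJOR unchanged)
New: 7.16.0

7.16.0


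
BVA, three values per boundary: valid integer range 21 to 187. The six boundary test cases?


Range: [21, 187]
Boundaries: just below min, min, min+1, max-1, max, just above max
Values: [20, 21, 22, 186, 187, 188]

[20, 21, 22, 186, 187, 188]


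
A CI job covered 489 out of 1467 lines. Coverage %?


Coverage = covered / total * 100
Coverage = 489 / 1467 * 100
Coverage = 33.33%

33.33%


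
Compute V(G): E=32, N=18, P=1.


Formula: V(G) = E - N + 2P
V(G) = 32 - 18 + 2*1
V(G) = 14 + 2
V(G) = 16

16


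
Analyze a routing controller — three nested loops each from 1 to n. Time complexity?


Reasoning: three levels of nesting over n
Complexity: O(n^3)

O(n^3)


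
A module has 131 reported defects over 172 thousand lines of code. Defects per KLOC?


Defect density = defects / KLOC
Defect density = 131 / 172
Defect density = 0.762 defects/KLOC

0.762 defects/KLOC


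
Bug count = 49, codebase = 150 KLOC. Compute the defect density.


Defect density = defects / KLOC
Defect density = 49 / 150
Defect density = 0.327 defects/KLOC

0.327 defects/KLOC


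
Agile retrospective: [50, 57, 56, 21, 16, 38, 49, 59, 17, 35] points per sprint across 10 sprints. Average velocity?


Formula: Avg velocity = Total points / Number of sprints
Points: [50, 57, 56, 21, 16, 38, 49, 59, 17, 35]
Sum = 50 + 57 + 56 + 21 + 16 + 38 + 49 + 59 + 17 + 35 = 398
Avg velocity = 398 / 10 = 39.8 points/sprint

39.8 points/sprint


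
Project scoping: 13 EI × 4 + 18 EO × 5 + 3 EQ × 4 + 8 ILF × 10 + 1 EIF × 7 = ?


UFP = EI*4 + EO*5 + EQ*4 + ILF*10 + EIF*7
UFP = 13*4 + 18*5 + 3*4 + 8*10 + 1*7
UFP = 52 + 90 + 12 + 80 + 7
UFP = 241

241


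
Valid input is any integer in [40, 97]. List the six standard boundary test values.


Range: [40, 97]
Boundaries: just below min, min, min+1, max-1, max, just above max
Values: [39, 40, 41, 96, 97, 98]

[39, 40, 41, 96, 97, 98]


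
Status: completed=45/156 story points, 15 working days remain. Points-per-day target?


Formula: Required rate = Remaining points / Days left
Remaining = 156 - 45 = 111 points
Required rate = 111 / 15 = 7.4 points/day

7.4 points/day


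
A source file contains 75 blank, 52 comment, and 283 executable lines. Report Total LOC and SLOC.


Total LOC = blank + comment + code
Total LOC = 75 + 52 + 283 = 410
SLOC (source only) = code = 283

Total LOC: 410, SLOC: 283


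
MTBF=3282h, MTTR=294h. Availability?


Availability = MTBF / (MTBF + MTTR)
Availability = 3282 / (3282 + 294)
Availability = 3282 / 3576
Availability = 91.7785%

91.7785%


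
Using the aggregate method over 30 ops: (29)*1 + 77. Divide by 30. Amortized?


Formula: Amortized cost = Total cost / Operations
Total cost = (29 * 1) + (1 * 77)
Total cost = 29 + 77 = 106
Amortized = 106 / 30 = 3.5333

3.5333


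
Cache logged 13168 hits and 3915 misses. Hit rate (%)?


Formula: hit rate = hits / (hits + misses) * 100
hit rate = 13168 / (13168 + 3915) * 100
hit rate = 13168 / 17083 * 100
hit rate = 77.08%

77.08%


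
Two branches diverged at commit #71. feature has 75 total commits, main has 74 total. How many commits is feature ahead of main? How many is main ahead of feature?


Common ancestor: commit #71
feature commits after divergence: 75 - 71 = 4
main commits after divergence: 74 - 71 = 3
feature is 4 commits ahead of main
main is 3 commits ahead of feature

feature ahead: 4, main ahead: 3


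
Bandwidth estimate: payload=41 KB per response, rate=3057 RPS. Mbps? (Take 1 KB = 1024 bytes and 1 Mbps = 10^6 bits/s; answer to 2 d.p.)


Formula: Mbps = payload_bytes * RPS * 8 / 1e6
Payload per request = 41 KB = 41 * 1024 = 41984 bytes
Total bytes/sec = 41984 * 3057 = 128345088
Total bits/sec = 128345088 * 8 = 1026760704
Mbps = 1026760704 / 1e6 = 1026.76

1026.76 Mbps


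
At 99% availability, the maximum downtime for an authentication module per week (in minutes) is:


Formula: allowed downtime = period * (100 - SLA) / 100
Period (week) = 10080 minutes
Unavailability fraction = (100 - 99.0) / 100
Allowed downtime = 10080 * (100 - 99.0) / 100
Allowed downtime = 100.8 minutes

100.8 minutes


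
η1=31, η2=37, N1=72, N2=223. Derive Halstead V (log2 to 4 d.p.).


Formula: V = N * log2(η), where N = N1 + N2 and η = η1 + η2
η = 31 + 37 = 68
N = 72 + 223 = 295
log2(68) ≈ 6.0875
V = 295 * 6.0875 = 1795.81

1795.81


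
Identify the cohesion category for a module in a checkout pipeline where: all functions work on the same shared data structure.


Reasoning: Functions share data
Type: Communicational cohesion

Communicational cohesion


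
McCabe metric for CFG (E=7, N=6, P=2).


Formula: V(G) = E - N + 2P
V(G) = 7 - 6 + 2*2
V(G) = 1 + 4
V(G) = 5

5


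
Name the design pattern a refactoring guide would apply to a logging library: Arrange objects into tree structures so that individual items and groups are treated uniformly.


This matches the Composite pattern

Composite


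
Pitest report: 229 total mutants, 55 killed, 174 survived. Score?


Mutation score = killed / total * 100
Mutation score = 55 / 229 * 100
Mutation score = 24.02%

24.02%


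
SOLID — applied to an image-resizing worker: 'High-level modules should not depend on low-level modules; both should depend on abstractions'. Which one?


This describes the Dependency Inversion Principle (DIP)

Dependency Inversion Principle (DIP)


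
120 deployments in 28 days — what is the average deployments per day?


Formula: deployments per day = releases / days
= 120 / 28
= 4.286 deploys/day
(equivalently, 30.0 deploys/week)

4.286 deploys/day


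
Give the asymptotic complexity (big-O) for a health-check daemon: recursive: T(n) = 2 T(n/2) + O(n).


Reasoning: master theorem case 2 (merge-sort recurrence)
Complexity: O(n log n)

O(n log n)


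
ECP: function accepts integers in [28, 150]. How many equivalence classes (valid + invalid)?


Valid range: [28, 150]
Class 1: x < 28 — invalid
Class 2: 28 ≤ x ≤ 150 — valid
Class 3: x > 150 — invalid
Total equivalence classes: 3

3 equivalence classes


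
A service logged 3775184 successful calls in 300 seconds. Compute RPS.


Formula: throughput = requests / seconds
throughput = 3775184 / 300
throughput = 12583.95 requests/second

12583.95 requests/second


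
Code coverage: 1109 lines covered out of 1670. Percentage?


Coverage = covered / total * 100
Coverage = 1109 / 1670 * 100
Coverage = 66.41%

66.41%


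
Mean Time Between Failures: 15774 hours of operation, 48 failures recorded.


Formula: MTBF = Total operating time / Number of failures
MTBF = 15774 / 48
MTBF = 328.63 hours

328.63 hours


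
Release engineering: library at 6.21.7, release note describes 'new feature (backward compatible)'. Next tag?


Current: 6.21.7
Change category: 'new feature (backward compatible)' → minor bump
SemVer rule: minor bump → increment MINOR, reset PATCH to 0 (MAJOR unchanged)
New: 6.22.0

6.22.0


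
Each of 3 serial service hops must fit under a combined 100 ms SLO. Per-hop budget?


Formula: per_stage = total_budget / stages
per_stage = 100 / 3
per_stage = 33.33 ms

33.33 ms


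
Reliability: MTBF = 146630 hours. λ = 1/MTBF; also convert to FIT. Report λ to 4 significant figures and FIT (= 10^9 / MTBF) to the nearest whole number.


Formula: λ = 1 / MTBF; FIT = λ × 1e9 = 1e9 / MTBF
λ = 1 / 146630 ≈ 6.820e-06 failures/hour
FIT = 1e9 / 146630 ≈ 6820 failures per 1e9 hours (nearest whole number)

λ = 6.820e-06 /h, FIT = 6820


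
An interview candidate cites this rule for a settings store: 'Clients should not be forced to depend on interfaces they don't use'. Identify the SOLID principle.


This describes the Interface Segregation Principle (ISP)

Interface Segregation Principle (ISP)


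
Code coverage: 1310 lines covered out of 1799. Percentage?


Coverage = covered / total * 100
Coverage = 1310 / 1799 * 100
Coverage = 72.82%

72.82%


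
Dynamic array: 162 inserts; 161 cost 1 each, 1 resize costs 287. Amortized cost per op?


Formula: Amortized cost = Total cost / Operations
Total cost = (161 * 1) + (1 * 287)
Total cost = 161 + 287 = 448
Amortized = 448 / 162 = 2.7654

2.7654


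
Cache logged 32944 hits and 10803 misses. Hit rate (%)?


Formula: hit rate = hits / (hits + misses) * 100
hit rate = 32944 / (32944 + 10803) * 100
hit rate = 32944 / 43747 * 100
hit rate = 75.31%

75.31%


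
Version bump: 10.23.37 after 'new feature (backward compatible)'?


Current: 10.23.37
Change category: 'new feature (backward compatible)' → minor bump
SemVer rule: minor bump → increment MINOR, reset PATCH to 0 (MAJOR unchanged)
New: 10.24.0

10.24.0


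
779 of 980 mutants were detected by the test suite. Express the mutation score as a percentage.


Mutation score = killed / total * 100
Mutation score = 779 / 980 * 100
Mutation score = 79.49%

79.49%


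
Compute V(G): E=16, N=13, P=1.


Formula: V(G) = E - N + 2P
V(G) = 16 - 13 + 2*1
V(G) = 3 + 2
V(G) = 5

5


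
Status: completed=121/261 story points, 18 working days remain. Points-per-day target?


Formula: Required rate = Remaining points / Days left
Remaining = 261 - 121 = 140 points
Required rate = 140 / 18 = 7.78 points/day

7.78 points/day


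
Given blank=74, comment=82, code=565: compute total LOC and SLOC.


Total LOC = blank + comment + code
Total LOC = 74 + 82 + 565 = 721
SLOC (source only) = code = 565

Total LOC: 721, SLOC: 565


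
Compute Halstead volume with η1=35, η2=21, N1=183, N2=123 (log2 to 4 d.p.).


Formula: V = N * log2(η), where N = N1 + N2 and η = η1 + η2
η = 35 + 21 = 56
N = 183 + 123 = 306
log2(56) ≈ 5.8074
V = 306 * 5.8074 = 1777.06

1777.06


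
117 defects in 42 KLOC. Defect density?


Defect density = defects / KLOC
Defect density = 117 / 42
Defect density = 2.786 defects/KLOC

2.786 defects/KLOC


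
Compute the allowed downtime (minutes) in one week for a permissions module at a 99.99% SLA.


Formula: allowed downtime = period * (100 - SLA) / 100
Period (week) = 10080 minutes
Unavailability fraction = (100 - 99.99) / 100
Allowed downtime = 10080 * (100 - 99.99) / 100
Allowed downtime = 1.008 minutes

1.008 minutes


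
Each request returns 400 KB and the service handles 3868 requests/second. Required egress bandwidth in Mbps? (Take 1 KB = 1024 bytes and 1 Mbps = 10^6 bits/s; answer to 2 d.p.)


Formula: Mbps = payload_bytes * RPS * 8 / 1e6
Payload per request = 400 KB = 400 * 1024 = 409600 bytes
Total bytes/sec = 409600 * 3868 = 1584332800
Total bits/sec = 1584332800 * 8 = 12674662400
Mbps = 12674662400 / 1e6 = 12674.66

12674.66 Mbps


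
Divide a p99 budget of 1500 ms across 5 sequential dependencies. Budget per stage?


Formula: per_stage = total_budget / stages
per_stage = 1500 / 5
per_stage = 300.0 ms

300.0 ms


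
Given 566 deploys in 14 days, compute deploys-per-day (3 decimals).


Formula: deployments per day = releases / days
= 566 / 14
= 40.429 deploys/day
(equivalently, 283.0 deploys/week)

40.429 deploys/day


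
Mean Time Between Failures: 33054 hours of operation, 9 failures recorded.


Formula: MTBF = Total operating time / Number of failures
MTBF = 33054 / 9
MTBF = 3672.67 hours

3672.67 hours


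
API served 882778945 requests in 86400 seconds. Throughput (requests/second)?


Formula: throughput = requests / seconds
throughput = 882778945 / 86400
throughput = 10217.35 requests/second

10217.35 requests/second


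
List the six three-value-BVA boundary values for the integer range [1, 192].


Range: [1, 192]
Boundaries: just below min, min, min+1, max-1, max, just above max
Values: [0, 1, 2, 191, 192, 193]

[0, 1, 2, 191, 192, 193]


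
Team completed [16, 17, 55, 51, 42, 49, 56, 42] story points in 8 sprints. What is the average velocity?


Formula: Avg velocity = Total points / Number of sprints
Points: [16, 17, 55, 51, 42, 49, 56, 42]
Sum = 16 + 17 + 55 + 51 + 42 + 49 + 56 + 42 = 328
Avg velocity = 328 / 8 = 41.0 points/sprint

41.0 points/sprint


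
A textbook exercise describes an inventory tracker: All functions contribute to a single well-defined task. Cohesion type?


Reasoning: Best: single purpose
Type: Functional cohesion

Functional cohesion


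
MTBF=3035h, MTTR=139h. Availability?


Availability = MTBF / (MTBF + MTTR)
Availability = 3035 / (3035 + 139)
Availability = 3035 / 3174
Availability = 95.6207%

95.6207%


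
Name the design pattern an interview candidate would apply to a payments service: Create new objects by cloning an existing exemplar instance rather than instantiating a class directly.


This matches the Prototype pattern

Prototype


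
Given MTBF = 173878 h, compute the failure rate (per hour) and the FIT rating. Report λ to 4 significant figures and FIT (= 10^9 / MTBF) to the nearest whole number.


Formula: λ = 1 / MTBF; FIT = λ × 1e9 = 1e9 / MTBF
λ = 1 / 173878 ≈ 5.751e-06 failures/hour
FIT = 1e9 / 173878 ≈ 5751 failures per 1e9 hours (nearest whole number)

λ = 5.751e-06 /h, FIT = 5751


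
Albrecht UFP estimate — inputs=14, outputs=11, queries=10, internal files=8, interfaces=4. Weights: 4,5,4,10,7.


UFP = EI*4 + EO*5 + EQ*4 + ILF*10 + EIF*7
UFP = 14*4 + 11*5 + 10*4 + 8*10 + 4*7
UFP = 56 + 55 + 40 + 80 + 28
UFP = 259

259


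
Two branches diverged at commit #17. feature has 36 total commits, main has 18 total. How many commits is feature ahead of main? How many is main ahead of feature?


Common ancestor: commit #17
feature commits after divergence: 36 - 17 = 19
main commits after divergence: 18 - 17 = 1
feature is 19 commits ahead of main
main is 1 commits ahead of feature

feature ahead: 19, main ahead: 1


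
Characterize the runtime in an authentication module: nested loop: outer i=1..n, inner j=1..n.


Reasoning: n iterations times n iterations
Complexity: O(n^2)

O(n^2)


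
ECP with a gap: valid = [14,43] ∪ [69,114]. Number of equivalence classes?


Valid ranges: [14,43] and [69,114]
Class 1: x < 14 — invalid
Class 2: 14 ≤ x ≤ 43 — valid
Class 3: 43 < x < 69 — invalid (gap between ranges)
Class 4: 69 ≤ x ≤ 114 — valid
Class 5: x > 114 — invalid
Total equivalence classes: 5

5 equivalence classes


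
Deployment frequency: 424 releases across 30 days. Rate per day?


Formula: deployments per day = releases / days
= 424 / 30
= 14.133 deploys/day
(equivalently, 98.93 deploys/week)

14.133 deploys/day


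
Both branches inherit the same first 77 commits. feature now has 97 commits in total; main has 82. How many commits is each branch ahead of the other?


Common ancestor: commit #77
feature commits after divergence: 97 - 77 = 20
main commits after divergence: 82 - 77 = 5
feature is 20 commits ahead of main
main is 5 commits ahead of feature

feature ahead: 20, main ahead: 5


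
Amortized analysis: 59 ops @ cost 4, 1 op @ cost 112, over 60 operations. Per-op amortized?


Formula: Amortized cost = Total cost / Operations
Total cost = (59 * 4) + (1 * 112)
Total cost = 236 + 112 = 348
Amortized = 348 / 60 = 5.8

5.8


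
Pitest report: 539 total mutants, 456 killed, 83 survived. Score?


Mutation score = killed / total * 100
Mutation score = 456 / 539 * 100
Mutation score = 84.6%

84.6%


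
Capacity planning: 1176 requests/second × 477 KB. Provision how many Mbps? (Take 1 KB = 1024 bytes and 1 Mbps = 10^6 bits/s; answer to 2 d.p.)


Formula: Mbps = payload_bytes * RPS * 8 / 1e6
Payload per request = 477 KB = 477 * 1024 = 488448 bytes
Total bytes/sec = 488448 * 1176 = 574414848
Total bits/sec = 574414848 * 8 = 4595318784
Mbps = 4595318784 / 1e6 = 4595.32

4595.32 Mbps


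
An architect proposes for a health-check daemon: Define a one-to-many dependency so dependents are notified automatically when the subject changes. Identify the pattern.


This matches the Observer pattern

Observer


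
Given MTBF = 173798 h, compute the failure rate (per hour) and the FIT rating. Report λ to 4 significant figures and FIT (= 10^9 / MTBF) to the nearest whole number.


Formula: λ = 1 / MTBF; FIT = λ × 1e9 = 1e9 / MTBF
λ = 1 / 173798 ≈ 5.754e-06 failures/hour
FIT = 1e9 / 173798 ≈ 5754 failures per 1e9 hours (nearest whole number)

λ = 5.754e-06 /h, FIT = 5754


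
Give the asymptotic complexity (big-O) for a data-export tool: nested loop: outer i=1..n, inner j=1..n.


Reasoning: n iterations times n iterations
Complexity: O(n^2)

O(n^2)


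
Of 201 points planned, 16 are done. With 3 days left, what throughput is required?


Formula: Required rate = Remaining points / Days left
Remaining = 201 - 16 = 185 points
Required rate = 185 / 3 = 61.67 points/day

61.67 points/day


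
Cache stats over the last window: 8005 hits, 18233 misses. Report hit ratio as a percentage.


Formula: hit rate = hits / (hits + misses) * 100
hit rate = 8005 / (8005 + 18233) * 100
hit rate = 8005 / 26238 * 100
hit rate = 30.51%

30.51%


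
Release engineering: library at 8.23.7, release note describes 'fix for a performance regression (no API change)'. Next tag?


Current: 8.23.7
Change category: 'fix for a performance regression (no API change)' → patch bump
SemVer rule: patch bump → increment PATCH (MAJOR and MINOR unchanged)
New: 8.23.8

8.23.8


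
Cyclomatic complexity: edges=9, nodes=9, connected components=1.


Formula: V(G) = E - N + 2P
V(G) = 9 - 9 + 2*1
V(G) = 0 + 2
V(G) = 2

2


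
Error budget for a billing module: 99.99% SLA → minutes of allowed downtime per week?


Formula: allowed downtime = period * (100 - SLA) / 100
Period (week) = 10080 minutes
Unavailability fraction = (100 - 99.99) / 100
Allowed downtime = 10080 * (100 - 99.99) / 100
Allowed downtime = 1.008 minutes

1.008 minutes


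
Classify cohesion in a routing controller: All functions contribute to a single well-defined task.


Reasoning: Best: single purpose
Type: Functional cohesion

Functional cohesion


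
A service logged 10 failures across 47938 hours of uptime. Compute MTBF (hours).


Formula: MTBF = Total operating time / Number of failures
MTBF = 47938 / 10
MTBF = 4793.8 hours

4793.8 hours


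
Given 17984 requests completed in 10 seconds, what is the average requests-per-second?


Formula: throughput = requests / seconds
throughput = 17984 / 10
throughput = 1798.4 requests/second

1798.4 requests/second


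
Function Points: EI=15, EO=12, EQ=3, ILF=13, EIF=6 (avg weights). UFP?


UFP = EI*4 + EO*5 + EQ*4 + ILF*10 + EIF*7
UFP = 15*4 + 12*5 + 3*4 + 13*10 + 6*7
UFP = 60 + 60 + 12 + 130 + 42
UFP = 304

304


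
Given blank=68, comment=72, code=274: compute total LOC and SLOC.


Total LOC = blank + comment + code
Total LOC = 68 + 72 + 274 = 414
SLOC (source only) = code = 274

Total LOC: 414, SLOC: 274


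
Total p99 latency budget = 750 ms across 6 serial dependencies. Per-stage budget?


Formula: per_stage = total_budget / stages
per_stage = 750 / 6
per_stage = 125.0 ms

125.0 ms


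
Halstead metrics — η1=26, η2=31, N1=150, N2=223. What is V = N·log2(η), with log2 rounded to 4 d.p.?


Formula: V = N * log2(η), where N = N1 + N2 and η = η1 + η2
η = 26 + 31 = 57
N = 150 + 223 = 373
log2(57) ≈ 5.8329
V = 373 * 5.8329 = 2175.67

2175.67


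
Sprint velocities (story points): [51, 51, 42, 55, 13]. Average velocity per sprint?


Formula: Avg velocity = Total points / Number of sprints
Points: [51, 51, 42, 55, 13]
Sum = 51 + 51 + 42 + 55 + 13 = 212
Avg velocity = 212 / 5 = 42.4 points/sprint

42.4 points/sprint


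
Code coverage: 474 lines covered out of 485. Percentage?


Coverage = covered / total * 100
Coverage = 474 / 485 * 100
Coverage = 97.73%

97.73%


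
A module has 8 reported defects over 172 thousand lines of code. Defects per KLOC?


Defect density = defects / KLOC
Defect density = 8 / 172
Defect density = 0.047 defects/KLOC

0.047 defects/KLOC


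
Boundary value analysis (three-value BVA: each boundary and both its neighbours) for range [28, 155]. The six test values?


Range: [28, 155]
Boundaries: just below min, min, min+1, max-1, max, just above max
Values: [27, 28, 29, 154, 155, 156]

[27, 28, 29, 154, 155, 156]


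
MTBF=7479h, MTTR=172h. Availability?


Availability = MTBF / (MTBF + MTTR)
Availability = 7479 / (7479 + 172)
Availability = 7479 / 7651
Availability = 97.7519%

97.7519%


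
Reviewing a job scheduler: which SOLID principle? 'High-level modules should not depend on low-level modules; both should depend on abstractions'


This describes the Dependency Inversion Principle (DIP)

Dependency Inversion Principle (DIP)


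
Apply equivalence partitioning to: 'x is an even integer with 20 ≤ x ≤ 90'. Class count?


Constraint: even integers in [20, 90]
Class 1: x < 20 — out-of-range invalid
Class 2: x in [20,90] but odd — wrong type invalid
Class 3: x in [20,90] and even — valid
Class 4: x > 90 — out-of-range invalid
Total equivalence classes: 4

4 equivalence classes


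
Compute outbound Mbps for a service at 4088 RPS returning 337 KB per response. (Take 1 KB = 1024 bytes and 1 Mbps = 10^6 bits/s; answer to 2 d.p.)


Formula: Mbps = payload_bytes * RPS * 8 / 1e6
Payload per request = 337 KB = 337 * 1024 = 345088 bytes
Total bytes/sec = 345088 * 4088 = 1410719744
Total bits/sec = 1410719744 * 8 = 11285757952
Mbps = 11285757952 / 1e6 = 11285.76

11285.76 Mbps


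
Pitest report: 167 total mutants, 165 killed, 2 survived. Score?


Mutation score = killed / total * 100
Mutation score = 165 / 167 * 100
Mutation score = 98.8%

98.8%


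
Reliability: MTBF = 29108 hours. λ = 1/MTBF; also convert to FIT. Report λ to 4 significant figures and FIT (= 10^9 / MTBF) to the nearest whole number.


Formula: λ = 1 / MTBF; FIT = λ × 1e9 = 1e9 / MTBF
λ = 1 / 29108 ≈ 3.435e-05 failures/hour
FIT = 1e9 / 29108 ≈ 34355 failures per 1e9 hours (nearest whole number)

λ = 3.435e-05 /h, FIT = 34355


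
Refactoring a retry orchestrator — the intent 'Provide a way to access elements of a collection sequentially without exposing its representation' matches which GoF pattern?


This matches the Iterator pattern

Iterator


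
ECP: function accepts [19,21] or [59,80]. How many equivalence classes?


Valid ranges: [19,21] and [59,80]
Class 1: x < 19 — invalid
Class 2: 19 ≤ x ≤ 21 — valid
Class 3: 21 < x < 59 — invalid (gap between ranges)
Class 4: 59 ≤ x ≤ 80 — valid
Class 5: x > 80 — invalid
Total equivalence classes: 5

5 equivalence classes


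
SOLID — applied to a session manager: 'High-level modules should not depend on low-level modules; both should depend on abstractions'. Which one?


This describes the Dependency Inversion Principle (DIP)

Dependency Inversion Principle (DIP)


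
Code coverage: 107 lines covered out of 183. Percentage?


Coverage = covered / total * 100
Coverage = 107 / 183 * 100
Coverage = 58.47%

58.47%


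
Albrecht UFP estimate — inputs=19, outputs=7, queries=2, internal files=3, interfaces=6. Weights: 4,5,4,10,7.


UFP = EI*4 + EO*5 + EQ*4 + ILF*10 + EIF*7
UFP = 19*4 + 7*5 + 2*4 + 3*10 + 6*7
UFP = 76 + 35 + 8 + 30 + 42
UFP = 191

191


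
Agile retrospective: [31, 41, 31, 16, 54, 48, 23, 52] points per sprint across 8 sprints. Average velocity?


Formula: Avg velocity = Total points / Number of sprints
Points: [31, 41, 31, 16, 54, 48, 23, 52]
Sum = 31 + 41 + 31 + 16 + 54 + 48 + 23 + 52 = 296
Avg velocity = 296 / 8 = 37.0 points/sprint

37.0 points/sprint


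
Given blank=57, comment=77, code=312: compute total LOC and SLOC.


Total LOC = blank + comment + code
Total LOC = 57 + 77 + 312 = 446
SLOC (source only) = code = 312

Total LOC: 446, SLOC: 312


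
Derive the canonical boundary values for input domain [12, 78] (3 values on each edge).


Range: [12, 78]
Boundaries: just below min, min, min+1, max-1, max, just above max
Values: [11, 12, 13, 77, 78, 79]

[11, 12, 13, 77, 78, 79]


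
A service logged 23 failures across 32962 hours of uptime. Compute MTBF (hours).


Formula: MTBF = Total operating time / Number of failures
MTBF = 32962 / 23
MTBF = 1433.13 hours

1433.13 hours


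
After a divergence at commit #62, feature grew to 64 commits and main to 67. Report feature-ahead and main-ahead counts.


Common ancestor: commit #62
feature commits after divergence: 64 - 62 = 2
main commits after divergence: 67 - 62 = 5
feature is 2 commits ahead of main
main is 5 commits ahead of feature

feature ahead: 2, main ahead: 5


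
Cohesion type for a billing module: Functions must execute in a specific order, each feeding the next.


Reasoning: Output of one is input to next
Type: Sequential cohesion

Sequential cohesion


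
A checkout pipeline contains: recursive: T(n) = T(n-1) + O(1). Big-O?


Reasoning: linear recursion with constant work per frame
Complexity: O(n)

O(n)


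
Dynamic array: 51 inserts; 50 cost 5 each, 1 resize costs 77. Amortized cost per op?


Formula: Amortized cost = Total cost / Operations
Total cost = (50 * 5) + (1 * 77)
Total cost = 250 + 77 = 327
Amortized = 327 / 51 = 6.4118

6.4118


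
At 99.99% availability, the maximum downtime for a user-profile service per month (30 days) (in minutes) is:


Formula: allowed downtime = period * (100 - SLA) / 100
Period (month (30 days)) = 43200 minutes
Unavailability fraction = (100 - 99.99) / 100
Allowed downtime = 43200 * (100 - 99.99) / 100
Allowed downtime = 4.32 minutes

4.32 minutes


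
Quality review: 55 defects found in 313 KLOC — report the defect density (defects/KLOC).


Defect density = defects / KLOC
Defect density = 55 / 313
Defect density = 0.176 defects/KLOC

0.176 defects/KLOC


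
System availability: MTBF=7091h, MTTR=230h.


Availability = MTBF / (MTBF + MTTR)
Availability = 7091 / (7091 + 230)
Availability = 7091 / 7321
Availability = 96.8584%

96.8584%


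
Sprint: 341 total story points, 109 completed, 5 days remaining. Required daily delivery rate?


Formula: Required rate = Remaining points / Days left
Remaining = 341 - 109 = 232 points
Required rate = 232 / 5 = 46.4 points/day

46.4 points/day


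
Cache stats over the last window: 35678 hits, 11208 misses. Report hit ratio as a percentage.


Formula: hit rate = hits / (hits + misses) * 100
hit rate = 35678 / (35678 + 11208) * 100
hit rate = 35678 / 46886 * 100
hit rate = 76.1%

76.1%


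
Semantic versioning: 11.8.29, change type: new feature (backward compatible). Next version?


Current: 11.8.29
Change category: 'new feature (backward compatible)' → minor bump
SemVer rule: minor bump → increment MINOR, reset PATCH to 0 (MAJOR unchanged)
New: 11.9.0

11.9.0


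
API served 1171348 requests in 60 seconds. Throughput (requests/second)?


Formula: throughput = requests / seconds
throughput = 1171348 / 60
throughput = 19522.47 requests/second

19522.47 requests/second


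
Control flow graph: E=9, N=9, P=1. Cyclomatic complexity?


Formula: V(G) = E - N + 2P
V(G) = 9 - 9 + 2*1
V(G) = 0 + 2
V(G) = 2

2


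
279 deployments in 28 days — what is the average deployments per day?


Formula: deployments per day = releases / days
= 279 / 28
= 9.964 deploys/day
(equivalently, 69.75 deploys/week)

9.964 deploys/day


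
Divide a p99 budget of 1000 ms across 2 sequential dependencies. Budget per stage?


Formula: per_stage = total_budget / stages
per_stage = 1000 / 2
per_stage = 500.0 ms

500.0 ms


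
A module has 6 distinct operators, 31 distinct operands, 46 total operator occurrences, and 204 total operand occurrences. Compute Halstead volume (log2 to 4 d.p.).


Formula: V = N * log2(η), where N = N1 + N2 and η = η1 + η2
η = 6 + 31 = 37
N = 46 + 204 = 250
log2(37) ≈ 5.2095
V = 250 * 5.2095 = 1302.38

1302.38


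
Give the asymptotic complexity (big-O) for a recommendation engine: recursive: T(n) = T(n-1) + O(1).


Reasoning: linear recursion with constant work per frame
Complexity: O(n)

O(n)


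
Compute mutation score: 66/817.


Mutation score = killed / total * 100
Mutation score = 66 / 817 * 100
Mutation score = 8.08%

8.08%


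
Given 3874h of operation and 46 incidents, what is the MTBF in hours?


Formula: MTBF = Total operating time / Number of failures
MTBF = 3874 / 46
MTBF = 84.22 hours

84.22 hours


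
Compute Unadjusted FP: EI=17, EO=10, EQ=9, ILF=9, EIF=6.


UFP = EI*4 + EO*5 + EQ*4 + ILF*10 + EIF*7
UFP = 17*4 + 10*5 + 9*4 + 9*10 + 6*7
UFP = 68 + 50 + 36 + 90 + 42
UFP = 286

286


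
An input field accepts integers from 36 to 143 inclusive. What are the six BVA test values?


Range: [36, 143]
Boundaries: just below min, min, min+1, max-1, max, just above max
Values: [35, 36, 37, 142, 143, 144]

[35, 36, 37, 142, 143, 144]


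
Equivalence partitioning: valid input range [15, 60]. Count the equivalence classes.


Valid range: [15, 60]
Class 1: x < 15 — invalid
Class 2: 15 ≤ x ≤ 60 — valid
Class 3: x > 60 — invalid
Total equivalence classes: 3

3 equivalence classes


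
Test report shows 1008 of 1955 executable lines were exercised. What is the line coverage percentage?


Coverage = covered / total * 100
Coverage = 1008 / 1955 * 100
Coverage = 51.56%

51.56%


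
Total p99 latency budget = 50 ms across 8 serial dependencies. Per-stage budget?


Formula: per_stage = total_budget / stages
per_stage = 50 / 8
per_stage = 6.25 ms

6.25 ms


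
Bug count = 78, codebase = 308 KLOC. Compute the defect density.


Defect density = defects / KLOC
Defect density = 78 / 308
Defect density = 0.253 defects/KLOC

0.253 defects/KLOC


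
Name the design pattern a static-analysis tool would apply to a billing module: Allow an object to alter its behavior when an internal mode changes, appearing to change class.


This matches the State pattern

State


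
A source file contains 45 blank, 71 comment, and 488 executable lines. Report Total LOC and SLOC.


Total LOC = blank + comment + code
Total LOC = 45 + 71 + 488 = 604
SLOC (source only) = code = 488

Total LOC: 604, SLOC: 488


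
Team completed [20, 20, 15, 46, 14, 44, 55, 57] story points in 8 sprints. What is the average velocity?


Formula: Avg velocity = Total points / Number of sprints
Points: [20, 20, 15, 46, 14, 44, 55, 57]
Sum = 20 + 20 + 15 + 46 + 14 + 44 + 55 + 57 = 271
Avg velocity = 271 / 8 = 33.88 points/sprint

33.88 points/sprint


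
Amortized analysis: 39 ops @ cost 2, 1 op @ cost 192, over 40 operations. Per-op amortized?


Formula: Amortized cost = Total cost / Operations
Total cost = (39 * 2) + (1 * 192)
Total cost = 78 + 192 = 270
Amortized = 270 / 40 = 6.75

6.75


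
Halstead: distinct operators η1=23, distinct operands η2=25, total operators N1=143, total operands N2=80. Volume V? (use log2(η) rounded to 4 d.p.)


Formula: V = N * log2(η), where N = N1 + N2 and η = η1 + η2
η = 23 + 25 = 48
N = 143 + 80 = 223
log2(48) ≈ 5.5850
V = 223 * 5.5850 = 1245.46

1245.46


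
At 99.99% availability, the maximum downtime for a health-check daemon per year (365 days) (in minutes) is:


Formula: allowed downtime = period * (100 - SLA) / 100
Period (year (365 days)) = 525600 minutes
Unavailability fraction = (100 - 99.99) / 100
Allowed downtime = 525600 * (100 - 99.99) / 100
Allowed downtime = 52.56 minutes

52.56 minutes


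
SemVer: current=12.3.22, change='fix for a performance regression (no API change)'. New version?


Current: 12.3.22
Change category: 'fix for a performance regression (no API change)' → patch bump
SemVer rule: patch bump → increment PATCH (MAJOR and MINOR unchanged)
New: 12.3.23

12.3.23


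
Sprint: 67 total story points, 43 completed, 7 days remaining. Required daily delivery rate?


Formula: Required rate = Remaining points / Days left
Remaining = 67 - 43 = 24 points
Required rate = 24 / 7 = 3.43 points/day

3.43 points/day


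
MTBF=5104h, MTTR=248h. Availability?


Availability = MTBF / (MTBF + MTTR)
Availability = 5104 / (5104 + 248)
Availability = 5104 / 5352
Availability = 95.3662%

95.3662%


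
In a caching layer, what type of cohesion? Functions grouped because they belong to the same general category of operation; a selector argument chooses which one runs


Reasoning: Grouped by category of activity, not by data or sequence
Type: Logical cohesion

Logical cohesion


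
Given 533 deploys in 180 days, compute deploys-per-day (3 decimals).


Formula: deployments per day = releases / days
= 533 / 180
= 2.961 deploys/day
(equivalently, 20.73 deploys/week)

2.961 deploys/day


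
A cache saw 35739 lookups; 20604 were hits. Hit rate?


Formula: hit rate = hits / (hits + misses) * 100
hit rate = 20604 / (20604 + 15135) * 100
hit rate = 20604 / 35739 * 100
hit rate = 57.65%

57.65%


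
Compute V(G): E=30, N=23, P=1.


Formula: V(G) = E - N + 2P
V(G) = 30 - 23 + 2*1
V(G) = 7 + 2
V(G) = 9

9


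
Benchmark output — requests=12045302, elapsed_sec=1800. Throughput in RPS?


Formula: throughput = requests / seconds
throughput = 12045302 / 1800
throughput = 6691.83 requests/second

6691.83 requests/second


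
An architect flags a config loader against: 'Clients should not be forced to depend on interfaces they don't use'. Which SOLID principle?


This describes the Interface Segregation Principle (ISP)

Interface Segregation Principle (ISP)


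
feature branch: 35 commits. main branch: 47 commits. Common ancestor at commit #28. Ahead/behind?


Common ancestor: commit #28
feature commits after divergence: 35 - 28 = 7
main commits after divergence: 47 - 28 = 19
feature is 7 commits ahead of main
main is 19 commits ahead of feature

feature ahead: 7, main ahead: 19
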